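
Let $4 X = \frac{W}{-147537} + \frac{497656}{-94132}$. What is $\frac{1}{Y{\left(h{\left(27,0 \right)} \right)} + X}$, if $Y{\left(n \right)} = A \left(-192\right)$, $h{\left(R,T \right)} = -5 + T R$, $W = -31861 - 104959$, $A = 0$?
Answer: $- \frac{6943976442}{7567941629} \approx -0.91755$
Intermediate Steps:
$W = -136820$
$h{\left(R,T \right)} = -5 + R T$
$X = - \frac{7567941629}{6943976442}$ ($X = \frac{- \frac{136820}{-147537} + \frac{497656}{-94132}}{4} = \frac{\left(-136820\right) \left(- \frac{1}{147537}\right) + 497656 \left(- \frac{1}{94132}\right)}{4} = \frac{\frac{136820}{147537} - \frac{124414}{23533}}{4} = \frac{1}{4} \left(- \frac{15135883258}{3471988221}\right) = - \frac{7567941629}{6943976442} \approx -1.0899$)
$Y{\left(n \right)} = 0$ ($Y{\left(n \right)} = 0 \left(-192\right) = 0$)
$\frac{1}{Y{\left(h{\left(27,0 \right)} \right)} + X} = \frac{1}{0 - \frac{7567941629}{6943976442}} = \frac{1}{- \frac{7567941629}{6943976442}} = - \frac{6943976442}{7567941629}$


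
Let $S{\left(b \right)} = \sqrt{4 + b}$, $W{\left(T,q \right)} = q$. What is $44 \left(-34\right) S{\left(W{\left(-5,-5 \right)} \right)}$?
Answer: $- 1496 i \approx - 1496.0 i$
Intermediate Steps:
$44 \left(-34\right) S{\left(W{\left(-5,-5 \right)} \right)} = 44 \left(-34\right) \sqrt{4 - 5} = - 1496 \sqrt{-1} = - 1496 i$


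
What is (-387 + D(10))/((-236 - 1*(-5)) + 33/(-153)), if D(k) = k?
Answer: 19227/11792 ≈ 1.6305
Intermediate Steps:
(-387 + D(10))/((-236 - 1*(-5)) + 33/(-153)) = (-387 + 10)/((-236 - 1*(-5)) + 33/(-153)) = -377/((-236 + 5) + 33*(-1/153)) = -377/(-231 - 11/51) = -377/(-11792/51) = -377*(-51/11792) = 19227/11792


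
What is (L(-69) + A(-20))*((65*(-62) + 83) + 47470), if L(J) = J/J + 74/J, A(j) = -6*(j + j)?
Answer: 720523265/69 ≈ 1.0442e+7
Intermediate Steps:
A(j) = -12*j
L(J) = 1 + 74/J
(L(-69) + A(-20))*((65*(-62) + 83) + 47470) = ((74 - 69)/(-69) - 12*(-20))*((65*(-62) + 83) + 47470) = (-1/69*5 + 240)*((-4030 + 83) + 47470) = (-5/69 + 240)*(-3947 + 47470) = (16555/69)*43523 = 720523265/69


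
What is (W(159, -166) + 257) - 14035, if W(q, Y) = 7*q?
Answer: -12665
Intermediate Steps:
(W(159, -166) + 257) - 14035 = (7*159 + 257) - 14035 = (1113 + 257) - 14035 = 1370 - 14035 = -12665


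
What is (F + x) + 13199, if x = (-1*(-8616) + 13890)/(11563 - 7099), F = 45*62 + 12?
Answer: 384145/24 ≈ 16006.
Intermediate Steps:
F = 2802 (F = 2790 + 12 = 2802)
x = 121/24 (x = (8616 + 13890)/4464 = 22506*(1/4464) = 121/24 ≈ 5.0417)
(F + x) + 13199 = (2802 + 121/24) + 13199 = 67369/24 + 13199 = 384145/24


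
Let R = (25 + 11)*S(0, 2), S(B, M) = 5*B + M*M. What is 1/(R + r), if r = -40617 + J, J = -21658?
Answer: -1/62131 ≈ -1.6095e-5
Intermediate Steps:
S(B, M) = M² + 5*B (S(B, M) = 5*B + M² = M² + 5*B)
r = -62275 (r = -40617 - 21658 = -62275)
R = 144 (R = (25 + 11)*(2² + 5*0) = 36*(4 + 0) = 36*4 = 144)
1/(R + r) = 1/(144 - 62275) = 1/(-62131) = -1/62131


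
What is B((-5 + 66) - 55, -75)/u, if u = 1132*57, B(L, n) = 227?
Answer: 227/64524 ≈ 0.0035181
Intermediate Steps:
u = 64524
B((-5 + 66) - 55, -75)/u = 227/64524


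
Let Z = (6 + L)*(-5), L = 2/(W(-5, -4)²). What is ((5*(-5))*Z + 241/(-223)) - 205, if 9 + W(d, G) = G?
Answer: 20554436/37687 ≈ 545.40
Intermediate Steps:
W(d, G) = -9 + G
L = 2/169 (L = 2/((-9 - 4)²) = 2/((-13)²) = 2/169 ≈ 0.011834)
Z = -5080/169 (Z = (6 + 2/169)*(-5) = (1016/169)*(-5) = -5080/169 ≈ -30.059)
((5*(-5))*Z + 241/(-223)) - 205 = ((5*(-5))*(-5080/169) + 241/(-223)) - 205 = (-25*(-5080/169) + 241*(-1/223)) - 205 = (127000/169 - 241/223) - 205 = 28280271/37687 - 205 = 20554436/37687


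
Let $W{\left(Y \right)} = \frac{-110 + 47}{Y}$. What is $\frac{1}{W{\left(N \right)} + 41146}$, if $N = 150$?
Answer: $\frac{50}{2057279} \approx 2.4304 \cdot 10^{-5}$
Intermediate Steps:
$W{\left(Y \right)} = - \frac{63}{Y}$
$\frac{1}{W{\left(N \right)} + 41146} = \frac{1}{- \frac{63}{150} + 41146} = \frac{1}{\left(-63\right) \frac{1}{150} + 41146} = \frac{1}{- \frac{21}{50} + 41146} = \frac{1}{\frac{2057279}{50}} = \frac{50}{2057279}$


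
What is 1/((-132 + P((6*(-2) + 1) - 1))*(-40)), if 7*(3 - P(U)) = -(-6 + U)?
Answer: 7/36840 ≈ 0.00019001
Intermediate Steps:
P(U) = 15/7 + U/7 (P(U) = 3 - (-1)*(-6 + U)/7 = 3 - (6 - U)/7 = 3 + (-6/7 + U/7) = 15/7 + U/7)
1/((-132 + P((6*(-2) + 1) - 1))*(-40)) = 1/((-132 + (15/7 + ((6*(-2) + 1) - 1)/7))*(-40)) = 1/((-132 + (15/7 + ((-12 + 1) - 1)/7))*(-40)) = 1/((-132 + (15/7 + (-11 - 1)/7))*(-40)) = 1/((-132 + (15/7 + (1/7)*(-12)))*(-40)) = 1/((-132 + (15/7 - 12/7))*(-40)) = 1/((-132 + 3/7)*(-40)) = 1/(-921/7*(-40)) = 1/(36840/7) = 7/36840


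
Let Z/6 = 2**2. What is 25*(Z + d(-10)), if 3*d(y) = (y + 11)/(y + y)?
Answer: 7195/12 ≈ 599.58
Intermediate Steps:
d(y) = (11 + y)/(6*y) (d(y) = ((y + 11)/(y + y))/3 = ((11 + y)/((2*y)))/3 = ((11 + y)*(1/(2*y)))/3 = ((11 + y)/(2*y))/3 = (11 + y)/(6*y))
Z = 24 (Z = 6*2**2 = 6*4 = 24)
25*(Z + d(-10)) = 25*(24 + (1/6)*(11 - 10)/(-10)) = 25*(24 + (1/6)*(-1/10)*1) = 25*(24 - 1/60) = 25*(1439/60) = 7195/12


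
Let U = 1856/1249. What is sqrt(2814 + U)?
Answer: sqrt(4392160958)/1249 ≈ 53.061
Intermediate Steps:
U = 1856/1249 (U = 1856*(1/1249) = 1856/1249 ≈ 1.4860)
sqrt(2814 + U) = sqrt(2814 + 1856/1249) = sqrt(3516542/1249) = sqrt(4392160958)/1249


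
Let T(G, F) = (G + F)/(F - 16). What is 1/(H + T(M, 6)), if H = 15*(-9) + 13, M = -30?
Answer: -5/598 ≈ -0.0083612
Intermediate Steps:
T(G, F) = (F + G)/(-16 + F)
H = -122 (H = -135 + 13 = -122)
1/(H + T(M, 6)) = 1/(-122 + (6 - 30)/(-16 + 6)) = 1/(-122 - 24/(-10)) = 1/(-122 - ⅒*(-24)) = 1/(-122 + 12/5) = 1/(-598/5) = -5/598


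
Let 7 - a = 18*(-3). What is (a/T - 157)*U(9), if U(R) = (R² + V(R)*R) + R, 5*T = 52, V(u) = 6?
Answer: -282924/13 ≈ -21763.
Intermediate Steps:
T = 52/5 (T = (⅕)*52 = 52/5 ≈ 10.400)
a = 61 (a = 7 - 18*(-3) = 7 - 1*(-54) = 7 + 54 = 61)
U(R) = R² + 7*R (U(R) = (R² + 6*R) + R = R² + 7*R)
(a/T - 157)*U(9) = (61/(52/5) - 157)*(9*(7 + 9)) = (61*(5/52) - 157)*(9*16) = (305/52 - 157)*144 = -7859/52*144 = -282924/13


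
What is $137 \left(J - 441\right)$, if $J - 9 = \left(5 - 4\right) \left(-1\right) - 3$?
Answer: $-59732$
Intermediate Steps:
$J = 5$ ($J = 9 - \left(3 - \left(5 - 4\right) \left(-1\right)\right) = 9 + \left(1 \left(-1\right) - 3\right) = 9 - 4 = 5$)
$137 \left(J - 441\right) = 137 \left(5 - 441\right) = 137 \left(-436\right) = -59732$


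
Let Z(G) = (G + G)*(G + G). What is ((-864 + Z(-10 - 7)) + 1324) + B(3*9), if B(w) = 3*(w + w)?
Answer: 1778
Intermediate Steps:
Z(G) = 4*G**2 (Z(G) = (2*G)*(2*G) = 4*G**2)
B(w) = 6*w (B(w) = 3*(2*w) = 6*w)
((-864 + Z(-10 - 7)) + 1324) + B(3*9) = ((-864 + 4*(-10 - 7)**2) + 1324) + 6*(3*9) = ((-864 + 4*(-17)**2) + 1324) + 6*27 = ((-864 + 4*289) + 1324) + 162 = ((-864 + 1156) + 1324) + 162 = (292 + 1324) + 162 = 1616 + 162 = 1778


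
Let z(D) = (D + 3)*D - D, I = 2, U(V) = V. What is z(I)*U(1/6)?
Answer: 4/3 ≈ 1.3333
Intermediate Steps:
z(D) = -D + D*(3 + D) (z(D) = (3 + D)*D - D = D*(3 + D) - D = -D + D*(3 + D))
z(I)*U(1/6) = (2*(2 + 2))*(1/6) = (2*4)*(1*(⅙)) = 8*(⅙) = 4/3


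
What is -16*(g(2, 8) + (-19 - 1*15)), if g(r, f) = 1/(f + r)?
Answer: 2712/5 ≈ 542.40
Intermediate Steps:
-16*(g(2, 8) + (-19 - 1*15)) = -16*(1/(8 + 2) + (-19 - 1*15)) = -16*(1/10 + (-19 - 15)) = -16*(⅒ - 34) = -16*(-339/10) = 2712/5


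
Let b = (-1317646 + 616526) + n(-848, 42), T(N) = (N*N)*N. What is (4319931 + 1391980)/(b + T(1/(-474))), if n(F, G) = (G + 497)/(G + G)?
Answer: -608298095706264/74666089442827 ≈ -8.1469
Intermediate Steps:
n(F, G) = (497 + G)/(2*G) (n(F, G) = (497 + G)/((2*G)) = (497 + G)*(1/(2*G)) = (497 + G)/(2*G))
T(N) = N**3 (T(N) = N**2*N = N**3)
b = -8413363/12 (b = (-1317646 + 616526) + (1/2)*(497 + 42)/42 = -701120 + (1/2)*(1/42)*539 = -701120 + 77/12 = -8413363/12 ≈ -7.0111e+5)
(4319931 + 1391980)/(b + T(1/(-474))) = (4319931 + 1391980)/(-8413363/12 + (1/(-474))**3) = 5711911/(-8413363/12 + (-1/474)**3) = 5711911/(-8413363/12 - 1/106496424) = 5711911/(-74666089442827/106496424) = 5711911*(-106496424/74666089442827) = -608298095706264/74666089442827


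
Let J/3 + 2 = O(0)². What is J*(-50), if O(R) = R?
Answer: 300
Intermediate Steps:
J = -6 (J = -6 + 3*0² = -6 + 3*0 = -6 + 0 = -6)
J*(-50) = -6*(-50) = 300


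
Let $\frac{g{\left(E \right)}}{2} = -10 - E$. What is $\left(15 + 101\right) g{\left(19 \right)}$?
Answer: $-6728$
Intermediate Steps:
$g{\left(E \right)} = -20 - 2 E$ ($g{\left(E \right)} = 2 \left(-10 - E\right) = -20 - 2 E$)
$\left(15 + 101\right) g{\left(19 \right)} = \left(15 + 101\right) \left(-20 - 38\right) = 116 \left(-20 - 38\right) = 116 \left(-58\right) = -6728$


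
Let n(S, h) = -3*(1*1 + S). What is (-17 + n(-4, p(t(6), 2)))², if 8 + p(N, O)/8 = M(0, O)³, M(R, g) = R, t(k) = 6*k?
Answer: 64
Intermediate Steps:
p(N, O) = -64 (p(N, O) = -64 + 8*0³ = -64 + 8*0 = -64 + 0 = -64)
n(S, h) = -3 - 3*S (n(S, h) = -3*(1 + S) = -3 - 3*S)
(-17 + n(-4, p(t(6), 2)))² = (-17 + (-3 - 3*(-4)))² = (-17 + (-3 + 12))² = (-17 + 9)² = (-8)² = 64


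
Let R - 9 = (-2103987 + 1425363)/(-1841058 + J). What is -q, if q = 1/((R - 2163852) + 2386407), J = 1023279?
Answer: -272593/60669614660 ≈ -4.4931e-6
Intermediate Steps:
R = 2679545/272593 (R = 9 + (-2103987 + 1425363)/(-1841058 + 1023279) = 9 - 678624/(-817779) = 9 - 678624*(-1/817779) = 9 + 226208/272593 = 2679545/272593 ≈ 9.8298)
q = 272593/60669614660 (q = 1/((2679545/272593 - 2163852) + 2386407) = 1/(-589848228691/272593 + 2386407) = 1/(60669614660/272593) = 272593/60669614660 ≈ 4.4931e-6)
-q = -1*272593/60669614660 = -272593/60669614660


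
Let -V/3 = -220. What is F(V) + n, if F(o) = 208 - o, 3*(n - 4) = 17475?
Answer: 5377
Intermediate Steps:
V = 660 (V = -3*(-220) = 660)
n = 5829 (n = 4 + (⅓)*17475 = 4 + 5825 = 5829)
F(V) + n = (208 - 1*660) + 5829 = (208 - 660) + 5829 = -452 + 5829 = 5377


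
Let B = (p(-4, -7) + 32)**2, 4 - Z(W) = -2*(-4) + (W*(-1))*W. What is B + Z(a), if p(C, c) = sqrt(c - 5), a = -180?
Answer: 33408 + 128*I*sqrt(3) ≈ 33408.0 + 221.7*I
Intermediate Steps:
p(C, c) = sqrt(-5 + c)
Z(W) = -4 + W**2 (Z(W) = 4 - (-2*(-4) + (W*(-1))*W) = 4 - (8 + (-W)*W) = 4 - (8 - W**2) = 4 + (-8 + W**2) = -4 + W**2)
B = (32 + 2*I*sqrt(3))**2 (B = (sqrt(-5 - 7) + 32)**2 = (sqrt(-12) + 32)**2 = (2*I*sqrt(3) + 32)**2 = (32 + 2*I*sqrt(3))**2 ≈ 1012.0 + 221.7*I)
B + Z(a) = (1012 + 128*I*sqrt(3)) + (-4 + (-180)**2) = (1012 + 128*I*sqrt(3)) + (-4 + 32400) = (1012 + 128*I*sqrt(3)) + 32396 = 33408 + 128*I*sqrt(3)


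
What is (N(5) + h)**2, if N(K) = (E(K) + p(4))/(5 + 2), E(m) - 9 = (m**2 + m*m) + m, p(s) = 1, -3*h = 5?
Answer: 25600/441 ≈ 58.050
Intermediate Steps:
h = -5/3 (h = -1/3*5 = -5/3 ≈ -1.6667)
E(m) = 9 + m + 2*m**2 (E(m) = 9 + ((m**2 + m*m) + m) = 9 + ((m**2 + m**2) + m) = 9 + (2*m**2 + m) = 9 + (m + 2*m**2) = 9 + m + 2*m**2)
N(K) = 10/7 + K/7 + 2*K**2/7 (N(K) = ((9 + K + 2*K**2) + 1)/(5 + 2) = (10 + K + 2*K**2)/7 = (10 + K + 2*K**2)*(1/7) = 10/7 + K/7 + 2*K**2/7)
(N(5) + h)**2 = ((10/7 + (1/7)*5 + (2/7)*5**2) - 5/3)**2 = ((10/7 + 5/7 + (2/7)*25) - 5/3)**2 = ((10/7 + 5/7 + 50/7) - 5/3)**2 = (65/7 - 5/3)**2 = (160/21)**2 = 25600/441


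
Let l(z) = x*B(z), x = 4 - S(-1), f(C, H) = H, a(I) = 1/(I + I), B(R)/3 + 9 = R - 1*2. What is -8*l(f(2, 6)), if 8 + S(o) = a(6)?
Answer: 1430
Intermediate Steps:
B(R) = -33 + 3*R (B(R) = -27 + 3*(R - 1*2) = -27 + 3*(R - 2) = -27 + 3*(-2 + R) = -27 + (-6 + 3*R) = -33 + 3*R)
a(I) = 1/(2*I)
S(o) = -95/12 (S(o) = -8 + (½)/6 = -8 + (½)*(⅙) = -8 + 1/12 = -95/12)
x = 143/12 (x = 4 - 1*(-95/12) = 4 + 95/12 = 143/12 ≈ 11.917)
l(z) = -1573/4 + 143*z/4 (l(z) = 143*(-33 + 3*z)/12 = -1573/4 + 143*z/4)
-8*l(f(2, 6)) = -8*(-1573/4 + (143/4)*6) = -8*(-1573/4 + 429/2) = -8*(-715/4) = 1430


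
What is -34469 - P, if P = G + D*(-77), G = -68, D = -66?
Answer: -39483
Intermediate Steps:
P = 5014 (P = -68 - 66*(-77) = -68 + 5082 = 5014)
-34469 - P = -34469 - 1*5014 = -34469 - 5014 = -39483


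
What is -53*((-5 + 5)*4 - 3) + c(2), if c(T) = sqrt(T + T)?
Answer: 161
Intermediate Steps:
c(T) = sqrt(2)*sqrt(T) (c(T) = sqrt(2*T) = sqrt(2)*sqrt(T))
-53*((-5 + 5)*4 - 3) + c(2) = -53*((-5 + 5)*4 - 3) + sqrt(2)*sqrt(2) = -53*(0*4 - 3) + 2 = -53*(0 - 3) + 2 = -53*(-3) + 2 = 159 + 2 = 161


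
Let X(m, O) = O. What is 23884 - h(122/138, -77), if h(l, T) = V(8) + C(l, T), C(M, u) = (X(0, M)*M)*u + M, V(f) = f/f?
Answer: 113989271/4761 ≈ 23942.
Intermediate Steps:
V(f) = 1
C(M, u) = M + u*M² (C(M, u) = (M*M)*u + M = M²*u + M = u*M² + M = M + u*M²)
h(l, T) = 1 + l*(1 + T*l) (h(l, T) = 1 + l*(1 + l*T) = 1 + l*(1 + T*l))
23884 - h(122/138, -77) = 23884 - (1 + (122/138)*(1 - 9394/138)) = 23884 - (1 + (122*(1/138))*(1 - 9394/138)) = 23884 - (1 + 61*(1 - 77*61/69)/69) = 23884 - (1 + 61*(1 - 4697/69)/69) = 23884 - (1 + (61/69)*(-4628/69)) = 23884 - (1 - 282308/4761) = 23884 - 1*(-277547/4761) = 23884 + 277547/4761 = 113989271/4761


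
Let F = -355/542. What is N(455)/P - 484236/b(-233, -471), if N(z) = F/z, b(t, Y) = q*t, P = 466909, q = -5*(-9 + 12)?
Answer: -3717138498368291/26828651838170 ≈ -138.55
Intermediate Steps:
q = -15 (q = -5*3 = -15)
F = -355/542 (F = -355*1/542 = -355/542 ≈ -0.65498)
b(t, Y) = -15*t
N(z) = -355/(542*z)
N(455)/P - 484236/b(-233, -471) = -355/542/455/466909 - 484236/((-15*(-233))) = -355/542*1/455*(1/466909) - 484236/3495 = -71/49322*1/466909 - 484236*1/3495 = -71/23028885698 - 161412/1165 = -3717138498368291/26828651838170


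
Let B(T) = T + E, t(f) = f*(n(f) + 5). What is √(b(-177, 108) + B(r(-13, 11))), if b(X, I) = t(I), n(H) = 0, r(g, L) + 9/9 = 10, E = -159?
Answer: √390 ≈ 19.748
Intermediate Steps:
r(g, L) = 9 (r(g, L) = -1 + 10 = 9)
t(f) = 5*f (t(f) = f*(0 + 5) = f*5 = 5*f)
b(X, I) = 5*I
B(T) = -159 + T (B(T) = T - 159 = -159 + T)
√(b(-177, 108) + B(r(-13, 11))) = √(5*108 + (-159 + 9)) = √(540 - 150) = √390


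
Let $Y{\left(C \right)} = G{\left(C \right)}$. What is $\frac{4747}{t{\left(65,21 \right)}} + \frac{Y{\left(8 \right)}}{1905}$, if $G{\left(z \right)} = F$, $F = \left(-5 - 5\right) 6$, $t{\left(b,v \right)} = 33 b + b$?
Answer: $\frac{594029}{280670} \approx 2.1165$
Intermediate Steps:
$t{\left(b,v \right)} = 34 b$
$F = -60$ ($F = \left(-10\right) 6 = -60$)
$G{\left(z \right)} = -60$
$Y{\left(C \right)} = -60$
$\frac{4747}{t{\left(65,21 \right)}} + \frac{Y{\left(8 \right)}}{1905} = \frac{4747}{34 \cdot 65} - \frac{60}{1905} = \frac{4747}{2210} - \frac{4}{127} = \frac{594029}{280670}$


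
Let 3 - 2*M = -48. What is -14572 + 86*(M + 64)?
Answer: -6875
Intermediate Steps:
M = 51/2 (M = 3/2 - ½*(-48) = 3/2 + 24 = 51/2 ≈ 25.500)
-14572 + 86*(M + 64) = -14572 + 86*(51/2 + 64) = -14572 + 86*(179/2) = -14572 + 7697 = -6875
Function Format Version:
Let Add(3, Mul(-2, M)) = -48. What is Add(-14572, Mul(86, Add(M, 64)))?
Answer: -6875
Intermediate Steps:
M = Rational(51, 2) (M = Add(Rational(3, 2), Mul(Rational(-1, 2), -48)) = Add(Rational(3, 2), 24) = Rational(51, 2) ≈ 25.500)
Add(-14572, Mul(86, Add(M, 64))) = Add(-14572, Mul(86, Add(Rational(51, 2), 64))) = Add(-14572, Mul(86, Rational(179, 2))) = Add(-14572, 7697) = -6875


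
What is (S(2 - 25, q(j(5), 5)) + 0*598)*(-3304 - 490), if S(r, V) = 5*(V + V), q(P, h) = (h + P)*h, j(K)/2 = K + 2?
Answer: -3604300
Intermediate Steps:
j(K) = 4 + 2*K (j(K) = 2*(K + 2) = 2*(2 + K) = 4 + 2*K)
q(P, h) = h*(P + h) (q(P, h) = (P + h)*h = h*(P + h))
S(r, V) = 10*V (S(r, V) = 5*(2*V) = 10*V)
(S(2 - 25, q(j(5), 5)) + 0*598)*(-3304 - 490) = (10*(5*((4 + 2*5) + 5)) + 0*598)*(-3304 - 490) = (10*(5*((4 + 10) + 5)) + 0)*(-3794) = (10*(5*(14 + 5)) + 0)*(-3794) = (10*(5*19) + 0)*(-3794) = (10*95 + 0)*(-3794) = (950 + 0)*(-3794) = 950*(-3794) = -3604300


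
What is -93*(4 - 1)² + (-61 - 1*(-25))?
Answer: -873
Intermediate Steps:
-93*(4 - 1)² + (-61 - 1*(-25)) = -93*3² + (-61 + 25) = -93*9 - 36 = -837 - 36 = -873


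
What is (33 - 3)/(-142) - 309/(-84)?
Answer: 6893/1988 ≈ 3.4673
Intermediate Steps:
(33 - 3)/(-142) - 309/(-84) = 30*(-1/142) - 309*(-1/84) = -15/71 + 103/28 = 6893/1988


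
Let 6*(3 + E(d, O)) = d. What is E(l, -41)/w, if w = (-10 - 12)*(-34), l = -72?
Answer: -15/748 ≈ -0.020053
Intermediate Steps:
E(d, O) = -3 + d/6
w = 748 (w = -22*(-34) = 748)
E(l, -41)/w = (-3 + (⅙)*(-72))/748 = (-3 - 12)*(1/748) = -15*1/748 = -15/748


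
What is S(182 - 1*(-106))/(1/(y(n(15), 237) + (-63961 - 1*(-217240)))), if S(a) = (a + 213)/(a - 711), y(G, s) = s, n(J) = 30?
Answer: -8545724/47 ≈ -1.8182e+5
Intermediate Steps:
S(a) = (213 + a)/(-711 + a)
S(182 - 1*(-106))/(1/(y(n(15), 237) + (-63961 - 1*(-217240)))) = ((213 + (182 - 1*(-106)))/(-711 + (182 - 1*(-106))))/(1/(237 + (-63961 - 1*(-217240)))) = ((213 + (182 + 106))/(-711 + (182 + 106)))/(1/(237 + (-63961 + 217240))) = ((213 + 288)/(-711 + 288))/(1/(237 + 153279)) = (501/(-423))/(1/153516) = (-1/423*501)/(1/153516) = -167/141*153516 = -8545724/47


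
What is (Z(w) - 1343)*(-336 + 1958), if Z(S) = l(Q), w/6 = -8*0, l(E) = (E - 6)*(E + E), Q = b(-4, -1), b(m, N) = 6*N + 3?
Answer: -2090758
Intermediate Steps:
b(m, N) = 3 + 6*N
Q = -3 (Q = 3 + 6*(-1) = 3 - 6 = -3)
l(E) = 2*E*(-6 + E) (l(E) = (-6 + E)*(2*E) = 2*E*(-6 + E))
w = 0 (w = 6*(-8*0) = 6*0 = 0)
Z(S) = 54 (Z(S) = 2*(-3)*(-6 - 3) = 2*(-3)*(-9) = 54)
(Z(w) - 1343)*(-336 + 1958) = (54 - 1343)*(-336 + 1958) = -1289*1622 = -2090758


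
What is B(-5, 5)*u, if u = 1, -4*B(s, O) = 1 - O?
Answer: 1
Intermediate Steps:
B(s, O) = -¼ + O/4 (B(s, O) = -(1 - O)/4 = -¼ + O/4)
B(-5, 5)*u = (-¼ + (¼)*5)*1 = (-¼ + 5/4)*1 = 1*1 = 1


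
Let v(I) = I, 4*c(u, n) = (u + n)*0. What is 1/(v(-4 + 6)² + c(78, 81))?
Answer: ¼ ≈ 0.25000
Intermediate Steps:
c(u, n) = 0 (c(u, n) = ((u + n)*0)/4 = ((n + u)*0)/4 = (¼)*0 = 0)
1/(v(-4 + 6)² + c(78, 81)) = 1/((-4 + 6)² + 0) = 1/(2² + 0) = 1/(4 + 0) = 1/4 = ¼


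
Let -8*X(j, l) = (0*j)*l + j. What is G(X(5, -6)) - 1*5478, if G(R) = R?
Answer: -43829/8 ≈ -5478.6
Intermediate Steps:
X(j, l) = -j/8 (X(j, l) = -((0*j)*l + j)/8 = -(0*l + j)/8 = -(0 + j)/8 = -j/8)
G(X(5, -6)) - 1*5478 = -1/8*5 - 1*5478 = -5/8 - 5478 = -43829/8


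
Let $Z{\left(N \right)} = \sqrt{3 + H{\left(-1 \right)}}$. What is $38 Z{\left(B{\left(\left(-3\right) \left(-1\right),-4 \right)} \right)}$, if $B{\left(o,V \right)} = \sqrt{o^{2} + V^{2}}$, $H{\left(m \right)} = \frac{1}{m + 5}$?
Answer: $19 \sqrt{13} \approx 68.505$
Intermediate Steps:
$H{\left(m \right)} = \frac{1}{5 + m}$
$B{\left(o,V \right)} = \sqrt{V^{2} + o^{2}}$
$Z{\left(N \right)} = \frac{\sqrt{13}}{2}$ ($Z{\left(N \right)} = \sqrt{3 + \frac{1}{5 - 1}} = \sqrt{3 + \frac{1}{4}} = \sqrt{\frac{13}{4}} = \frac{\sqrt{13}}{2}$)
$38 Z{\left(B{\left(\left(-3\right) \left(-1\right),-4 \right)} \right)} = 38 \frac{\sqrt{13}}{2} = 19 \sqrt{13}$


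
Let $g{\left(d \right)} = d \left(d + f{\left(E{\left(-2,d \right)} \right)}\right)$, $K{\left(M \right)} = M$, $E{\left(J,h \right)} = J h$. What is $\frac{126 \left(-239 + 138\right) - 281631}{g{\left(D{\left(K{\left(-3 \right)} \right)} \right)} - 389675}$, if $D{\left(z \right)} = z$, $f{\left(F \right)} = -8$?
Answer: $\frac{294357}{389642} \approx 0.75546$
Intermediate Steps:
$g{\left(d \right)} = d \left(-8 + d\right)$ ($g{\left(d \right)} = d \left(d - 8\right) = d \left(-8 + d\right)$)
$\frac{126 \left(-239 + 138\right) - 281631}{g{\left(D{\left(K{\left(-3 \right)} \right)} \right)} - 389675} = \frac{126 \left(-239 + 138\right) - 281631}{- 3 \left(-8 - 3\right) - 389675} = \frac{126 \left(-101\right) - 281631}{\left(-3\right) \left(-11\right) - 389675} = \frac{-12726 - 281631}{33 - 389675} = - \frac{294357}{-389642} = \left(-294357\right) \left(- \frac{1}{389642}\right) = \frac{294357}{389642}$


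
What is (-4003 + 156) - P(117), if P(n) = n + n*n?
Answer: -17653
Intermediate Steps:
P(n) = n + n**2
(-4003 + 156) - P(117) = (-4003 + 156) - 117*(1 + 117) = -3847 - 117*118 = -3847 - 1*13806 = -3847 - 13806 = -17653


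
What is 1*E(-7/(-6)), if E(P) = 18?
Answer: 18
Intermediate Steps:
1*E(-7/(-6)) = 1*18 = 18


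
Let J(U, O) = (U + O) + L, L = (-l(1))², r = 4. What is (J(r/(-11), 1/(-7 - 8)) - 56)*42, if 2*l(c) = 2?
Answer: -128044/55 ≈ -2328.1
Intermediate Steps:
l(c) = 1 (l(c) = (½)*2 = 1)
L = 1 (L = (-1*1)² = (-1)² = 1)
J(U, O) = 1 + O + U (J(U, O) = (U + O) + 1 = (O + U) + 1 = 1 + O + U)
(J(r/(-11), 1/(-7 - 8)) - 56)*42 = ((1 + 1/(-7 - 8) + 4/(-11)) - 56)*42 = ((1 + 1/(-15) + 4*(-1/11)) - 56)*42 = ((1 - 1/15 - 4/11) - 56)*42 = (94/165 - 56)*42 = -9146/165*42 = -128044/55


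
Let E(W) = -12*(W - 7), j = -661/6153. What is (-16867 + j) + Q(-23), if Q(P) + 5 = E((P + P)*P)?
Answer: -181415713/6153 ≈ -29484.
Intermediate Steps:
j = -661/6153 (j = -661*1/6153 = -661/6153 ≈ -0.10743)
E(W) = 84 - 12*W (E(W) = -12*(-7 + W) = 84 - 12*W)
Q(P) = 79 - 24*P² (Q(P) = -5 + (84 - 12*(P + P)*P) = -5 + (84 - 12*2*P*P) = -5 + (84 - 24*P²) = 79 - 24*P²)
(-16867 + j) + Q(-23) = (-16867 - 661/6153) + (79 - 24*(-23)²) = -103783312/6153 + (79 - 24*529) = -103783312/6153 + (79 - 12696) = -103783312/6153 - 12617 = -181415713/6153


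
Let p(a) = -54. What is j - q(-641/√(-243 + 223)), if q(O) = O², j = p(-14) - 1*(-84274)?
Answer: 2095281/20 ≈ 1.0476e+5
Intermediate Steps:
j = 84220 (j = -54 - 1*(-84274) = -54 + 84274 = 84220)
j - q(-641/√(-243 + 223)) = 84220 - (-641/√(-243 + 223))² = 84220 - (-641*(-I*√5/10))² = 84220 - (-(-641)*I*√5/10)² = 84220 - (641*I*√5/10)² = 84220 - 1*(-410881/20) = 84220 + 410881/20 = 2095281/20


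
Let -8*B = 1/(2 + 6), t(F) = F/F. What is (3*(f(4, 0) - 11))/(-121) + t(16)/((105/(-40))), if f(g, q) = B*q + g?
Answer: -527/2541 ≈ -0.20740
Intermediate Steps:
t(F) = 1
B = -1/64 (B = -1/(8*(2 + 6)) = -⅛/8 = -⅛*⅛ = -1/64 ≈ -0.015625)
f(g, q) = g - q/64 (f(g, q) = -q/64 + g = g - q/64)
(3*(f(4, 0) - 11))/(-121) + t(16)/((105/(-40))) = (3*((4 - 1/64*0) - 11))/(-121) + 1/(105/(-40)) = (3*((4 + 0) - 11))*(-1/121) + 1/(105*(-1/40)) = (3*(4 - 11))*(-1/121) + 1/(-21/8) = (3*(-7))*(-1/121) + 1*(-8/21) = -21*(-1/121) - 8/21 = 21/121 - 8/21 = -527/2541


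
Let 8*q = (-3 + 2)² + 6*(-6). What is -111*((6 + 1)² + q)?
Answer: -39627/8 ≈ -4953.4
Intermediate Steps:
q = -35/8 (q = ((-3 + 2)² + 6*(-6))/8 = ((-1)² - 36)/8 = (1 - 36)/8 = (⅛)*(-35) = -35/8 ≈ -4.3750)
-111*((6 + 1)² + q) = -111*((6 + 1)² - 35/8) = -111*(7² - 35/8) = -111*(49 - 35/8) = -111*357/8 = -39627/8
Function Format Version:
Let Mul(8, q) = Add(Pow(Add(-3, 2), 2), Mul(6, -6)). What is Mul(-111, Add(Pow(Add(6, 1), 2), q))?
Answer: Rational(-39627, 8) ≈ -4953.4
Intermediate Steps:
q = Rational(-35, 8) (q = Mul(Rational(1, 8), Add(Pow(Add(-3, 2), 2), Mul(6, -6))) = Mul(Rational(1, 8), Add(Pow(-1, 2), -36)) = Mul(Rational(1, 8), Add(1, -36)) = Mul(Rational(1, 8), -35) = Rational(-35, 8) ≈ -4.3750)
Mul(-111, Add(Pow(Add(6, 1), 2), q)) = Mul(-111, Add(Pow(Add(6, 1), 2), Rational(-35, 8))) = Mul(-111, Add(Pow(7, 2), Rational(-35, 8))) = Mul(-111, Add(49, Rational(-35, 8))) = Mul(-111, Rational(357, 8)) = Rational(-39627, 8)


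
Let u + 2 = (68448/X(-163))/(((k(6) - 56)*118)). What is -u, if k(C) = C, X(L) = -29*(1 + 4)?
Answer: 410638/213875 ≈ 1.9200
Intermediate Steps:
X(L) = -145 (X(L) = -29*5 = -145)
u = -410638/213875 (u = -2 + (68448/(-145))/(((6 - 56)*118)) = -2 + (68448*(-1/145))/((-50*118)) = -2 - 68448/145/(-5900) = -2 - 68448/145*(-1/5900) = -2 + 17112/213875 = -410638/213875 ≈ -1.9200)
-u = -1*(-410638/213875) = 410638/213875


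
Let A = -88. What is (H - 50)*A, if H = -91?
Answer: 12408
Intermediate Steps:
(H - 50)*A = (-91 - 50)*(-88) = -141*(-88) = 12408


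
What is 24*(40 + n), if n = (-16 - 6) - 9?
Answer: 216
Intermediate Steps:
n = -31 (n = -22 - 9 = -31)
24*(40 + n) = 24*(40 - 31) = 24*9 = 216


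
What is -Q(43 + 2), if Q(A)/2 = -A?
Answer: 90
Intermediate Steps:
Q(A) = -2*A (Q(A) = 2*(-A) = -2*A)
-Q(43 + 2) = -(-2)*(43 + 2) = -(-2)*45 = -1*(-90) = 90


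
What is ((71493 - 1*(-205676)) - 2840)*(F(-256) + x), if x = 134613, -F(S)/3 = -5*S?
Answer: 35874826317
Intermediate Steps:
F(S) = 15*S (F(S) = -(-15)*S = 15*S)
((71493 - 1*(-205676)) - 2840)*(F(-256) + x) = ((71493 - 1*(-205676)) - 2840)*(15*(-256) + 134613) = ((71493 + 205676) - 2840)*(-3840 + 134613) = (277169 - 2840)*130773 = 274329*130773 = 35874826317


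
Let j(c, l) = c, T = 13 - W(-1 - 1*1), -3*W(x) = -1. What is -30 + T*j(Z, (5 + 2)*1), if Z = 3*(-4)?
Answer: -182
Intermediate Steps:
W(x) = ⅓ (W(x) = -⅓*(-1) = ⅓)
Z = -12
T = 38/3 (T = 13 - 1*⅓ = 13 - ⅓ = 38/3 ≈ 12.667)
-30 + T*j(Z, (5 + 2)*1) = -30 + (38/3)*(-12) = -30 - 152 = -182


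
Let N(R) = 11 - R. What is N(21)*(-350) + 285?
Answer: 3785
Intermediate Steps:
N(21)*(-350) + 285 = (11 - 1*21)*(-350) + 285 = (11 - 21)*(-350) + 285 = -10*(-350) + 285 = 3500 + 285 = 3785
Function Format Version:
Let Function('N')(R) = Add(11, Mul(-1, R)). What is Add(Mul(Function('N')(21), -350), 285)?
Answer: 3785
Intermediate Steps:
Add(Mul(Function('N')(21), -350), 285) = Add(Mul(Add(11, Mul(-1, 21)), -350), 285) = Add(Mul(Add(11, -21), -350), 285) = Add(Mul(-10, -350), 285) = Add(3500, 285) = 3785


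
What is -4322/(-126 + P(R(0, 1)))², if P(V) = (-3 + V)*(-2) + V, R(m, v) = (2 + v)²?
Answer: -4322/16641 ≈ -0.25972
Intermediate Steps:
P(V) = 6 - V (P(V) = (6 - 2*V) + V = 6 - V)
-4322/(-126 + P(R(0, 1)))² = -4322/(-126 + (6 - (2 + 1)²))² = -4322/(-126 + (6 - 1*3²))² = -4322/(-126 + (6 - 1*9))² = -4322/(-126 + (6 - 9))² = -4322/(-126 - 3)² = -4322/((-129)²) = -4322/16641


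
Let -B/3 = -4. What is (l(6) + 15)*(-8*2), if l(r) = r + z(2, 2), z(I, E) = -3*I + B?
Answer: -432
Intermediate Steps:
B = 12 (B = -3*(-4) = 12)
z(I, E) = 12 - 3*I (z(I, E) = -3*I + 12 = 12 - 3*I)
l(r) = 6 + r (l(r) = r + (12 - 3*2) = r + (12 - 6) = r + 6 = 6 + r)
(l(6) + 15)*(-8*2) = ((6 + 6) + 15)*(-8*2) = (12 + 15)*(-16) = 27*(-16) = -432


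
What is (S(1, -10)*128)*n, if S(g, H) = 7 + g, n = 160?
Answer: 163840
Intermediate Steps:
(S(1, -10)*128)*n = ((7 + 1)*128)*160 = (8*128)*160 = 1024*160 = 163840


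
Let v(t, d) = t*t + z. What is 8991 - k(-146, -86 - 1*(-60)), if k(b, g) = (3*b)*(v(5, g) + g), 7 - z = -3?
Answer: 12933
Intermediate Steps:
z = 10 (z = 7 - 1*(-3) = 7 + 3 = 10)
v(t, d) = 10 + t² (v(t, d) = t*t + 10 = t² + 10 = 10 + t²)
k(b, g) = 3*b*(35 + g) (k(b, g) = (3*b)*((10 + 5²) + g) = (3*b)*((10 + 25) + g) = (3*b)*(35 + g) = 3*b*(35 + g))
8991 - k(-146, -86 - 1*(-60)) = 8991 - 3*(-146)*(35 + (-86 - 1*(-60))) = 8991 - 3*(-146)*(35 + (-86 + 60)) = 8991 - 3*(-146)*(35 - 26) = 8991 - 3*(-146)*9 = 8991 - 1*(-3942) = 8991 + 3942 = 12933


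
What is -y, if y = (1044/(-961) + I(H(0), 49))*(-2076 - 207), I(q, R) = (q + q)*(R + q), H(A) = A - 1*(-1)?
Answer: 217012848/961 ≈ 2.2582e+5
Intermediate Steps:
H(A) = 1 + A (H(A) = A + 1 = 1 + A)
I(q, R) = 2*q*(R + q) (I(q, R) = (2*q)*(R + q) = 2*q*(R + q))
y = -217012848/961 (y = (1044/(-961) + 2*(1 + 0)*(49 + (1 + 0)))*(-2076 - 207) = (1044*(-1/961) + 2*1*(49 + 1))*(-2283) = (-1044/961 + 2*1*50)*(-2283) = (-1044/961 + 100)*(-2283) = (95056/961)*(-2283) = -217012848/961 ≈ -2.2582e+5)
-y = -1*(-217012848/961) = 217012848/961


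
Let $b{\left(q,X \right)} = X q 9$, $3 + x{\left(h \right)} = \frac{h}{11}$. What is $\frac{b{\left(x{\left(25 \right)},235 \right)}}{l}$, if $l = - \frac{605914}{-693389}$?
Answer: $- \frac{5866070940}{3332527} \approx -1760.2$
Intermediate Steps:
$x{\left(h \right)} = -3 + \frac{h}{11}$
$b{\left(q,X \right)} = 9 X q$
$l = \frac{605914}{693389}$ ($l = \left(-605914\right) \left(- \frac{1}{693389}\right) = \frac{605914}{693389} \approx 0.87384$)
$\frac{b{\left(x{\left(25 \right)},235 \right)}}{l} = \frac{9 \cdot 235 \left(-3 + \frac{1}{11} \cdot 25\right)}{\frac{605914}{693389}} = 9 \cdot 235 \left(-3 + \frac{25}{11}\right) \frac{693389}{605914} = 9 \cdot 235 \left(- \frac{8}{11}\right) \frac{693389}{605914} = \left(- \frac{16920}{11}\right) \frac{693389}{605914} = - \frac{5866070940}{3332527}$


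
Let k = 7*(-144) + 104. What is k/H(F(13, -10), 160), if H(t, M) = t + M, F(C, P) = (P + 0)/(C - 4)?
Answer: -4068/715 ≈ -5.6895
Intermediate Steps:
F(C, P) = P/(-4 + C)
k = -904 (k = -1008 + 104 = -904)
H(t, M) = M + t
k/H(F(13, -10), 160) = -904/(160 - 10/(-4 + 13)) = -904/(160 - 10/9) = -904/1430/9 = -904*9/1430 = -4068/715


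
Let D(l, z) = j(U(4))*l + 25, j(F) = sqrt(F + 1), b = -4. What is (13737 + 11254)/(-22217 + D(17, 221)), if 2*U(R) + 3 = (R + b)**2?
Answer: -1109200544/984970017 - 424847*I*sqrt(2)/984970017 ≈ -1.1261 - 0.00060999*I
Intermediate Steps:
U(R) = -3/2 + (-4 + R)**2/2 (U(R) = -3/2 + (R - 4)**2/2 = -3/2 + (-4 + R)**2/2)
j(F) = sqrt(1 + F)
D(l, z) = 25 + I*l*sqrt(2)/2 (D(l, z) = sqrt(1 + (-3/2 + (-4 + 4)**2/2))*l + 25 = sqrt(1 + (-3/2 + (1/2)*0**2))*l + 25 = sqrt(1 + (-3/2 + (1/2)*0))*l + 25 = sqrt(1 + (-3/2 + 0))*l + 25 = sqrt(1 - 3/2)*l + 25 = sqrt(-1/2)*l + 25 = (I*sqrt(2)/2)*l + 25 = I*l*sqrt(2)/2 + 25 = 25 + I*l*sqrt(2)/2)
(13737 + 11254)/(-22217 + D(17, 221)) = (13737 + 11254)/(-22217 + (25 + (1/2)*I*17*sqrt(2))) = 24991/(-22217 + (25 + 17*I*sqrt(2)/2)) = 24991/(-22192 + 17*I*sqrt(2)/2)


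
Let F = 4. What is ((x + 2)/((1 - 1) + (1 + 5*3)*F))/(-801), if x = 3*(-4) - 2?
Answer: 1/4272 ≈ 0.00023408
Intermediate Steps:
x = -14 (x = -12 - 2 = -14)
((x + 2)/((1 - 1) + (1 + 5*3)*F))/(-801) = ((-14 + 2)/((1 - 1) + (1 + 5*3)*4))/(-801) = -(-4)/(267*(0 + (1 + 15)*4)) = -(-4)/(267*(0 + 16*4)) = -(-4)/(267*(0 + 64)) = -(-4)/(267*64) = -1/801*(-3/16) = 1/4272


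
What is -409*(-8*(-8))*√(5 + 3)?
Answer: -52352*√2 ≈ -74037.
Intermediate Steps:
-409*(-8*(-8))*√(5 + 3) = -26176*√8 = -26176*2*√2 = -52352*√2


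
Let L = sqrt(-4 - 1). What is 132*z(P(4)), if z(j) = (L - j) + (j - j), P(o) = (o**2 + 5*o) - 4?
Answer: -4224 + 132*I*sqrt(5) ≈ -4224.0 + 295.16*I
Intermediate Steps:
L = I*sqrt(5) (L = sqrt(-5) = I*sqrt(5) ≈ 2.2361*I)
P(o) = -4 + o**2 + 5*o
z(j) = -j + I*sqrt(5) (z(j) = (I*sqrt(5) - j) + (j - j) = (-j + I*sqrt(5)) + 0 = -j + I*sqrt(5))
132*z(P(4)) = 132*(-(-4 + 4**2 + 5*4) + I*sqrt(5)) = 132*(-(-4 + 16 + 20) + I*sqrt(5)) = 132*(-1*32 + I*sqrt(5)) = 132*(-32 + I*sqrt(5)) = -4224 + 132*I*sqrt(5)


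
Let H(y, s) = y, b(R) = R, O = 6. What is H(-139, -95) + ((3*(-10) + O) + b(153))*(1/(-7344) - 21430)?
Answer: -6767762875/2448 ≈ -2.7646e+6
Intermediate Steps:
H(-139, -95) + ((3*(-10) + O) + b(153))*(1/(-7344) - 21430) = -139 + ((3*(-10) + 6) + 153)*(1/(-7344) - 21430) = -139 + ((-30 + 6) + 153)*(-1/7344 - 21430) = -139 + (-24 + 153)*(-157381921/7344) = -139 + 129*(-157381921/7344) = -139 - 6767422603/2448 = -6767762875/2448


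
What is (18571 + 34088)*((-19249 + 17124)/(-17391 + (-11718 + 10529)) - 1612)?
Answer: -315415140453/3716 ≈ -8.4880e+7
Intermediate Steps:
(18571 + 34088)*((-19249 + 17124)/(-17391 + (-11718 + 10529)) - 1612) = 52659*(-2125/(-17391 - 1189) - 1612) = 52659*(-2125/(-18580) - 1612) = 52659*(-2125*(-1/18580) - 1612) = 52659*(425/3716 - 1612) = 52659*(-5989767/3716) = -315415140453/3716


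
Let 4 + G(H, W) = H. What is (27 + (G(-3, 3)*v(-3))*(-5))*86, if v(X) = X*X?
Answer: 29412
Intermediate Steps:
G(H, W) = -4 + H
v(X) = X²
(27 + (G(-3, 3)*v(-3))*(-5))*86 = (27 + ((-4 - 3)*(-3)²)*(-5))*86 = (27 - 7*9*(-5))*86 = (27 - 63*(-5))*86 = (27 + 315)*86 = 342*86 = 29412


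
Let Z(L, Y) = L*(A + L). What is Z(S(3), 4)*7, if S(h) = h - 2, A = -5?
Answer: -28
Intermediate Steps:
S(h) = -2 + h
Z(L, Y) = L*(-5 + L)
Z(S(3), 4)*7 = ((-2 + 3)*(-5 + (-2 + 3)))*7 = (1*(-5 + 1))*7 = (1*(-4))*7 = -4*7 = -28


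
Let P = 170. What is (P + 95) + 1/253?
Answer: 67046/253 ≈ 265.00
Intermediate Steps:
(P + 95) + 1/253 = (170 + 95) + 1/253 = 265 + 1/253 = 67046/253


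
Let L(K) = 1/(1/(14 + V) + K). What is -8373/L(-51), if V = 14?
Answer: 11948271/28 ≈ 4.2672e+5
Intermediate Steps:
L(K) = 1/(1/28 + K) (L(K) = 1/(1/(14 + 14) + K) = 1/(1/28 + K))
-8373/L(-51) = -8373/(28/(1 + 28*(-51))) = -8373/(28/(1 - 1428)) = -8373/(28/(-1427)) = -8373/(28*(-1/1427)) = -8373/(-28/1427) = -8373*(-1427/28) = 11948271/28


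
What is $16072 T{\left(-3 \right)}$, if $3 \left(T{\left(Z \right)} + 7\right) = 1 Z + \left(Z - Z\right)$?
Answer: $-128576$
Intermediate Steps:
$T{\left(Z \right)} = -7 + \frac{Z}{3}$ ($T{\left(Z \right)} = -7 + \frac{1 Z + \left(Z - Z\right)}{3} = -7 + \frac{Z + 0}{3} = -7 + \frac{Z}{3}$)
$16072 T{\left(-3 \right)} = 16072 \left(-7 + \frac{1}{3} \left(-3\right)\right) = 16072 \left(-7 - 1\right) = 16072 \left(-8\right) = -128576$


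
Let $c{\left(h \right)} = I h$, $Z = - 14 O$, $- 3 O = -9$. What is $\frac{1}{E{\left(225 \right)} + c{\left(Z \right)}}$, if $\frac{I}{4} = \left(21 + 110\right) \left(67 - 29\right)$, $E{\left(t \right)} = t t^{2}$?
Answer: $\frac{1}{10554321} \approx 9.4748 \cdot 10^{-8}$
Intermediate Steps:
$O = 3$ ($O = \left(- \frac{1}{3}\right) \left(-9\right) = 3$)
$E{\left(t \right)} = t^{3}$
$I = 19912$ ($I = 4 \left(21 + 110\right) \left(67 - 29\right) = 4 \cdot 131 \cdot 38 = 4 \cdot 4978 = 19912$)
$Z = -42$ ($Z = \left(-14\right) 3 = -42$)
$c{\left(h \right)} = 19912 h$
$\frac{1}{E{\left(225 \right)} + c{\left(Z \right)}} = \frac{1}{225^{3} + 19912 \left(-42\right)} = \frac{1}{11390625 - 836304} = \frac{1}{10554321}$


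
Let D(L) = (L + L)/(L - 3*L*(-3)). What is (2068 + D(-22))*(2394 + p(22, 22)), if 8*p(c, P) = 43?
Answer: 39699099/8 ≈ 4.9624e+6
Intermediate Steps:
p(c, P) = 43/8 (p(c, P) = (⅛)*43 = 43/8)
D(L) = ⅕ (D(L) = (2*L)/(L + 9*L) = (2*L)/((10*L)) = (2*L)*(1/(10*L)) = ⅕)
(2068 + D(-22))*(2394 + p(22, 22)) = (2068 + ⅕)*(2394 + 43/8) = (10341/5)*(19195/8) = 39699099/8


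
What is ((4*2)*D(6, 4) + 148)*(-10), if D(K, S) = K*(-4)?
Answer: 440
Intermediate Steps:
D(K, S) = -4*K
((4*2)*D(6, 4) + 148)*(-10) = ((4*2)*(-4*6) + 148)*(-10) = (8*(-24) + 148)*(-10) = (-192 + 148)*(-10) = -44*(-10) = 440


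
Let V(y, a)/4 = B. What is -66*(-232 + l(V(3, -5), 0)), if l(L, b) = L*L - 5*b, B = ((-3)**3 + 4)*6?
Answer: -20095152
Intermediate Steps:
B = -138 (B = (-27 + 4)*6 = -23*6 = -138)
V(y, a) = -552 (V(y, a) = 4*(-138) = -552)
l(L, b) = L**2 - 5*b
-66*(-232 + l(V(3, -5), 0)) = -66*(-232 + ((-552)**2 - 5*0)) = -66*(-232 + (304704 + 0)) = -66*(-232 + 304704) = -66*304472 = -20095152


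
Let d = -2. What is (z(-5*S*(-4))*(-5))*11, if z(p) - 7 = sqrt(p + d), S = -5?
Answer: -385 - 55*I*sqrt(102) ≈ -385.0 - 555.47*I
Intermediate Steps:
z(p) = 7 + sqrt(-2 + p) (z(p) = 7 + sqrt(p - 2) = 7 + sqrt(-2 + p))
(z(-5*S*(-4))*(-5))*11 = ((7 + sqrt(-2 - 5*(-5)*(-4)))*(-5))*11 = ((7 + sqrt(-2 + 25*(-4)))*(-5))*11 = ((7 + sqrt(-2 - 100))*(-5))*11 = ((7 + sqrt(-102))*(-5))*11 = ((7 + I*sqrt(102))*(-5))*11 = (-35 - 5*I*sqrt(102))*11 = -385 - 55*I*sqrt(102)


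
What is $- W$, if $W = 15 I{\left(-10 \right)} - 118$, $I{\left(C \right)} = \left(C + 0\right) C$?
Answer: $-1382$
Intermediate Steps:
$I{\left(C \right)} = C^{2}$ ($I{\left(C \right)} = C C = C^{2}$)
$W = 1382$ ($W = 15 \left(-10\right)^{2} - 118 = 15 \cdot 100 - 118 = 1500 - 118 = 1382$)
$- W = \left(-1\right) 1382 = -1382$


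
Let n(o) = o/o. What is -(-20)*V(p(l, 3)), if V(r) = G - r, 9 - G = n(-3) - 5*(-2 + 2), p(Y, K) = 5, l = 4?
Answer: 60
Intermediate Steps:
n(o) = 1
G = 8 (G = 9 - (1 - 5*(-2 + 2)) = 9 - (1 - 5*0) = 9 - (1 + 0) = 9 - 1*1 = 9 - 1 = 8)
V(r) = 8 - r
-(-20)*V(p(l, 3)) = -(-20)*(8 - 1*5) = -(-20)*(8 - 5) = -(-20)*3 = -1*(-60) = 60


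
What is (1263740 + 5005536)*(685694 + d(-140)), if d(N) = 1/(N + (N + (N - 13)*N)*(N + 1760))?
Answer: 37048670015557962879/8618365 ≈ 4.2988e+12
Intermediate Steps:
d(N) = 1/(N + (1760 + N)*(N + N*(-13 + N))) (d(N) = 1/(N + (N + (-13 + N)*N)*(1760 + N)) = 1/(N + (N + N*(-13 + N))*(1760 + N)) = 1/(N + (1760 + N)*(N + N*(-13 + N))))
(1263740 + 5005536)*(685694 + d(-140)) = (1263740 + 5005536)*(685694 + 1/((-140)*(-21119 + (-140)**2 + 1748*(-140)))) = 6269276*(685694 - 1/(140*(-21119 + 19600 - 244720))) = 6269276*(685694 - 1/140/(-246239)) = 6269276*(685694 - 1/140*(-1/246239)) = 6269276*(685694 + 1/34473460) = 6269276*(23638244681241/34473460) = 37048670015557962879/8618365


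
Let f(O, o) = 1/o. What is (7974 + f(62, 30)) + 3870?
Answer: 355321/30 ≈ 11844.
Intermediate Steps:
(7974 + f(62, 30)) + 3870 = (7974 + 1/30) + 3870 = 239221/30 + 3870 = 355321/30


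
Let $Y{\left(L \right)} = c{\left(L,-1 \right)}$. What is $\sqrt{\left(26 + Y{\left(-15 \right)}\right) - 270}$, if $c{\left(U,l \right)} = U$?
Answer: $i \sqrt{259} \approx 16.093 i$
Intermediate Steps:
$Y{\left(L \right)} = L$
$\sqrt{\left(26 + Y{\left(-15 \right)}\right) - 270} = \sqrt{\left(26 - 15\right) - 270} = \sqrt{11 - 270} = \sqrt{-259} = i \sqrt{259}$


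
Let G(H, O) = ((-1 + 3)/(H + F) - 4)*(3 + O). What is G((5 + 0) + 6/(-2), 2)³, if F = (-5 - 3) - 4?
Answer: -9261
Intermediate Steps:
F = -12 (F = -8 - 4 = -12)
G(H, O) = (-4 + 2/(-12 + H))*(3 + O) (G(H, O) = ((-1 + 3)/(H - 12) - 4)*(3 + O) = (2/(-12 + H) - 4)*(3 + O) = (-4 + 2/(-12 + H))*(3 + O))
G((5 + 0) + 6/(-2), 2)³ = (2*(75 - 6*((5 + 0) + 6/(-2)) + 25*2 - 2*((5 + 0) + 6/(-2))*2)/(-12 + ((5 + 0) + 6/(-2))))³ = (2*(75 - 6*(5 + 6*(-½)) + 50 - 2*(5 + 6*(-½))*2)/(-12 + (5 + 6*(-½))))³ = (2*(75 - 6*(5 - 3) + 50 - 2*(5 - 3)*2)/(-12 + (5 - 3)))³ = (2*(75 - 6*2 + 50 - 2*2*2)/(-12 + 2))³ = (2*(75 - 12 + 50 - 8)/(-10))³ = (2*(-⅒)*105)³ = (-21)³ = -9261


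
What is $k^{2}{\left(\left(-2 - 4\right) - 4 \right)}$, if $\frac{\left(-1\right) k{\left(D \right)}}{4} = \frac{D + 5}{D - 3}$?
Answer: $\frac{400}{169} \approx 2.3669$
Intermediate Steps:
$k{\left(D \right)} = - \frac{4 \left(5 + D\right)}{-3 + D}$ ($k{\left(D \right)} = - 4 \frac{D + 5}{D - 3} = - 4 \frac{5 + D}{-3 + D} = - \frac{4 \left(5 + D\right)}{-3 + D}$)
$k^{2}{\left(\left(-2 - 4\right) - 4 \right)} = \left(\frac{4 \left(-5 - \left(\left(-2 - 4\right) - 4\right)\right)}{-3 - 10}\right)^{2} = \left(\frac{4 \left(-5 - \left(-6 - 4\right)\right)}{-3 - 10}\right)^{2} = \left(\frac{4 \left(-5 - -10\right)}{-3 - 10}\right)^{2} = \left(\frac{4 \left(-5 + 10\right)}{-13}\right)^{2} = \left(4 \left(- \frac{1}{13}\right) 5\right)^{2} = \left(- \frac{20}{13}\right)^{2} = \frac{400}{169}$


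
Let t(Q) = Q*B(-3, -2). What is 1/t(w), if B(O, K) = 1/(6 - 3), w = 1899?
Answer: 1/633 ≈ 0.0015798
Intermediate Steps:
B(O, K) = ⅓ (B(O, K) = 1/3 = ⅓)
t(Q) = Q/3 (t(Q) = Q*(⅓) = Q/3)
1/t(w) = 1/((⅓)*1899) = 1/633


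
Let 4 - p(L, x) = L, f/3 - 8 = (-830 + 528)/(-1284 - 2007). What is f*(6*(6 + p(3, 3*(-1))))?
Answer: 1118460/1097 ≈ 1019.6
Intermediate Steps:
f = 26630/1097 (f = 24 + 3*((-830 + 528)/(-1284 - 2007)) = 24 + 3*(-302/(-3291)) = 24 + 3*(-302*(-1/3291)) = 24 + 3*(302/3291) = 24 + 302/1097 = 26630/1097 ≈ 24.275)
p(L, x) = 4 - L
f*(6*(6 + p(3, 3*(-1)))) = 26630*(6*(6 + (4 - 1*3)))/1097 = 26630*(6*(6 + (4 - 3)))/1097 = 26630*(6*(6 + 1))/1097 = 26630*(6*7)/1097 = (26630/1097)*42 = 1118460/1097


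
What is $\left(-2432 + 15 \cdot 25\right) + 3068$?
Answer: $1011$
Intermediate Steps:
$\left(-2432 + 15 \cdot 25\right) + 3068 = \left(-2432 + 375\right) + 3068 = -2057 + 3068 = 1011$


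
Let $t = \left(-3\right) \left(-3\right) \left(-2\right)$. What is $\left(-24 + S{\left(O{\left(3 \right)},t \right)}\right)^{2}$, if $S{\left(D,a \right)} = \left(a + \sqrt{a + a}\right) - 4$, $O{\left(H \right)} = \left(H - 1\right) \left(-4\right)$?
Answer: $2080 - 552 i \approx 2080.0 - 552.0 i$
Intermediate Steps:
$t = -18$ ($t = 9 \left(-2\right) = -18$)
$O{\left(H \right)} = 4 - 4 H$ ($O{\left(H \right)} = \left(-1 + H\right) \left(-4\right) = 4 - 4 H$)
$S{\left(D,a \right)} = -4 + a + \sqrt{2} \sqrt{a}$ ($S{\left(D,a \right)} = \left(a + \sqrt{2 a}\right) - 4 = \left(a + \sqrt{2} \sqrt{a}\right) - 4 = -4 + a + \sqrt{2} \sqrt{a}$)
$\left(-24 + S{\left(O{\left(3 \right)},t \right)}\right)^{2} = \left(-24 - \left(22 - \sqrt{2} \sqrt{-18}\right)\right)^{2} = \left(-24 - \left(22 - \sqrt{2} \cdot 3 i \sqrt{2}\right)\right)^{2} = \left(-24 - \left(22 - 6 i\right)\right)^{2} = \left(-46 + 6 i\right)^{2}$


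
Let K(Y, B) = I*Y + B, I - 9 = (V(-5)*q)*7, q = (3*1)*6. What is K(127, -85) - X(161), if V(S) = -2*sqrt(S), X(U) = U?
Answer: 897 - 32004*I*sqrt(5) ≈ 897.0 - 71563.0*I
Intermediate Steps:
q = 18 (q = 3*6 = 18)
I = 9 - 252*I*sqrt(5) (I = 9 + (-2*I*sqrt(5)*18)*7 = 9 - 36*I*sqrt(5)*7 = 9 - 252*I*sqrt(5) ≈ 9.0 - 563.49*I)
K(Y, B) = B + Y*(9 - 252*I*sqrt(5)) (K(Y, B) = (9 - 252*I*sqrt(5))*Y + B = Y*(9 - 252*I*sqrt(5)) + B = B + Y*(9 - 252*I*sqrt(5)))
K(127, -85) - X(161) = (-85 + 9*127*(1 - 28*I*sqrt(5))) - 1*161 = (-85 + (1143 - 32004*I*sqrt(5))) - 161 = (1058 - 32004*I*sqrt(5)) - 161 = 897 - 32004*I*sqrt(5)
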